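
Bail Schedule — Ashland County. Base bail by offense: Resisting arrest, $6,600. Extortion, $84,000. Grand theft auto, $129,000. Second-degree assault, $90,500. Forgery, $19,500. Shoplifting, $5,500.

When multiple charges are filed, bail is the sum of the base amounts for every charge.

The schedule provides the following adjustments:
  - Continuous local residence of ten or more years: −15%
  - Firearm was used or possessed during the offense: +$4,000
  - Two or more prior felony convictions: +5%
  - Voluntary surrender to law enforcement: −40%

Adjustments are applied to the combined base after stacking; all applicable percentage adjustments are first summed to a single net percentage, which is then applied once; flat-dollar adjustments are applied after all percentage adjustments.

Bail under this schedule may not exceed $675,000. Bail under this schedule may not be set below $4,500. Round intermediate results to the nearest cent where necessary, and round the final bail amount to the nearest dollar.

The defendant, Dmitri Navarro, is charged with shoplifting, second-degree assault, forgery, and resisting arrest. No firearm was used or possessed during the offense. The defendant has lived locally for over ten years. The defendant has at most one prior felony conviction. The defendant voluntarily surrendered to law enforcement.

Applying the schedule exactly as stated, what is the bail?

$54,945

Base amounts from the schedule: shoplifting $5,500; second-degree assault $90,500; forgery $19,500; resisting arrest $6,600.
Stacking rule: sum of all bases. $5,500 + $90,500 + $19,500 + $6,600 = $122,100.
Net percentage adjustment: −15% −40% = −55%. $122,100 × 0.45 = $54,945.
$54,945 is within the $675,000 maximum.
$54,945 is at or above the $4,500 minimum.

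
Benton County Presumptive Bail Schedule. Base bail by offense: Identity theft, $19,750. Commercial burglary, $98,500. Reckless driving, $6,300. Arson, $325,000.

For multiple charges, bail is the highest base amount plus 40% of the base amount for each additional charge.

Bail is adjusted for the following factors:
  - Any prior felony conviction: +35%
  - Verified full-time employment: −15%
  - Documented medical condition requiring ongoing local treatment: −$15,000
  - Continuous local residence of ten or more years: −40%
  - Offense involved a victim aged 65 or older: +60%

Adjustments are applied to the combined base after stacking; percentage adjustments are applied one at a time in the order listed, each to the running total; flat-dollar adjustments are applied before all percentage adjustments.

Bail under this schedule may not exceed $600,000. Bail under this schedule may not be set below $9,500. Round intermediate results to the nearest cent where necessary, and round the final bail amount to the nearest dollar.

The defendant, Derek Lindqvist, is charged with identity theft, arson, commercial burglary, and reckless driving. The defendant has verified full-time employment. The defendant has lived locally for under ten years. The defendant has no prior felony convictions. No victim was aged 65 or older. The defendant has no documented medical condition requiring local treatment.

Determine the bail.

Base amounts from the schedule: identity theft $19,750; arson $325,000; commercial burglary $98,500; reckless driving $6,300.
Stacking rule: highest base plus 40% of each additional charge. Highest is arson at $325,000. Additional: $19,750 × 40% = $7,900; $98,500 × 40% = $39,400; $6,300 × 40% = $2,520. Combined base = $325,000 + $49,820 = $374,820.
Verified full-time employment (−15%): $374,820 × 0.85 = $318,597.
$318,597 is within the $600,000 maximum.
$318,597 is at or above the $9,500 minimum.

$318,597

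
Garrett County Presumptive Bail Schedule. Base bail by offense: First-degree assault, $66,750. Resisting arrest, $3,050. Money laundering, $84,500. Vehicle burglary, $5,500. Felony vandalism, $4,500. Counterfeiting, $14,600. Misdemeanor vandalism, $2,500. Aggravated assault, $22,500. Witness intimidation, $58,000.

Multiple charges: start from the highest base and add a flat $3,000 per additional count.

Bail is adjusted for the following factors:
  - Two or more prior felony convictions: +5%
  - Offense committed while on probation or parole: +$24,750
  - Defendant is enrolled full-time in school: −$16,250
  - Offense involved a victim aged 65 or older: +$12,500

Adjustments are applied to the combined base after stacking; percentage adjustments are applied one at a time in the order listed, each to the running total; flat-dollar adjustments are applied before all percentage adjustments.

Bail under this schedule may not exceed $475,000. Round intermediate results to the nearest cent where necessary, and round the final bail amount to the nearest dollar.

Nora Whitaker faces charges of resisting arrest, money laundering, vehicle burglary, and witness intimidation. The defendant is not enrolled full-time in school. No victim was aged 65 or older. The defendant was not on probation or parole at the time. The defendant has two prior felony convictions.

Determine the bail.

$98,175

Base amounts from the schedule: resisting arrest $3,050; money laundering $84,500; vehicle burglary $5,500; witness intimidation $58,000.
Stacking rule: highest base plus $3,000 per additional charge. Highest is money laundering at $84,500; 3 additional charges → +$9,000. Combined base = $93,500.
Two or more prior felony convictions (+5%): $93,500 × 1.05 = $98,175.
$98,175 is within the $475,000 maximum.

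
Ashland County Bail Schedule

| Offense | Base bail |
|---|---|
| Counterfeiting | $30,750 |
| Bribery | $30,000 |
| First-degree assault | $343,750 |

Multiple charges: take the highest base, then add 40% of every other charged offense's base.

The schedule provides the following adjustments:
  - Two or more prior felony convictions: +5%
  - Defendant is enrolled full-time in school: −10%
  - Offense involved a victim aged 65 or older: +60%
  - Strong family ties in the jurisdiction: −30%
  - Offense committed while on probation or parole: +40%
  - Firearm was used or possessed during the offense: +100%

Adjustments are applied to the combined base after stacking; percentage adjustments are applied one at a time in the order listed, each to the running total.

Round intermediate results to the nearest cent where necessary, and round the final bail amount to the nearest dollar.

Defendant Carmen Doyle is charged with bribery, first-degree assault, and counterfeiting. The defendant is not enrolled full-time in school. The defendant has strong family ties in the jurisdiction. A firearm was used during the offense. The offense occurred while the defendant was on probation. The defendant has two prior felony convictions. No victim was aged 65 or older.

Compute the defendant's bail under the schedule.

$757,447

Base amounts from the schedule: bribery $30,000; first-degree assault $343,750; counterfeiting $30,750.
Stacking rule: highest base plus 40% of each additional charge. Highest is first-degree assault at $343,750. Additional: $30,000 × 40% = $12,000; $30,750 × 40% = $12,300. Combined base = $343,750 + $24,300 = $368,050.
Two or more prior felony convictions (+5%): $368,050 × 1.05 = $386,452.50.
Strong family ties in the jurisdiction (−30%): $386,452.50 × 0.7 = $270,516.75.
Offense committed while on probation or parole (+40%): $270,516.75 × 1.4 = $378,723.45.
Firearm was used or possessed during the offense (+100%): $378,723.45 × 2 = $757,446.90.
Rounded to the nearest dollar: $757,447.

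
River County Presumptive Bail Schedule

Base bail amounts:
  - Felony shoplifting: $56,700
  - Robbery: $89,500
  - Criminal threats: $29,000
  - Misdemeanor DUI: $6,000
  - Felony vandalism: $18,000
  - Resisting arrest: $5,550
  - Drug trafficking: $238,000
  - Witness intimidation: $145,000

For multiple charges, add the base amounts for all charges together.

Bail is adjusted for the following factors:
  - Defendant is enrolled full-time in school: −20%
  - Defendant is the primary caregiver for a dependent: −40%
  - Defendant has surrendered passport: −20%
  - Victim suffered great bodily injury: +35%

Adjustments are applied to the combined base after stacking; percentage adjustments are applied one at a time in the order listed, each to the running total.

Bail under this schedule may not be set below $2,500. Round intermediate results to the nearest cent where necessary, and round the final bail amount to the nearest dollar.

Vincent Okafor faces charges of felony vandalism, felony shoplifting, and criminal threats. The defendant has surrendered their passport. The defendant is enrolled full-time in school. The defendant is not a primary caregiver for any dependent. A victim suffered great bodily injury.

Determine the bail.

$89,597

Base amounts from the schedule: felony vandalism $18,000; felony shoplifting $56,700; criminal threats $29,000.
Stacking rule: sum of all bases. $18,000 + $56,700 + $29,000 = $103,700.
Defendant is enrolled full-time in school (−20%): $103,700 × 0.8 = $82,960.
Defendant has surrendered passport (−20%): $82,960 × 0.8 = $66,368.
Victim suffered great bodily injury (+35%): $66,368 × 1.35 = $89,596.80.
$89,596.80 is at or above the $2,500 minimum.
Rounded to the nearest dollar: $89,597.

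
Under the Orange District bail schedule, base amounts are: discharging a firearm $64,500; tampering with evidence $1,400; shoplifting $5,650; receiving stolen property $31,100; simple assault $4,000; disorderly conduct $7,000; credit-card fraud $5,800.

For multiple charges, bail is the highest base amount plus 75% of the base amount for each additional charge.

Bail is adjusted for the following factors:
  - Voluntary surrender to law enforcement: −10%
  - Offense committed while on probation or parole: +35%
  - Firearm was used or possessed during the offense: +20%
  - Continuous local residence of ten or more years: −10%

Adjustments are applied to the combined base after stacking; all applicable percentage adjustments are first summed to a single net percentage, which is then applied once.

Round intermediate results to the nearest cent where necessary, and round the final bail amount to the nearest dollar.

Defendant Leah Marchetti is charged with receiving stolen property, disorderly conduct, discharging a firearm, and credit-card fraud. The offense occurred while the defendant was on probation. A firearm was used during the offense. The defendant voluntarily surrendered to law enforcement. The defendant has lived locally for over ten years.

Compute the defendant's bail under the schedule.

$131,524

Base amounts from the schedule: receiving stolen property $31,100; disorderly conduct $7,000; discharging a firearm $64,500; credit-card fraud $5,800.
Stacking rule: highest base plus 75% of each additional charge. Highest is discharging a firearm at $64,500. Additional: $31,100 × 75% = $23,325; $7,000 × 75% = $5,250; $5,800 × 75% = $4,350. Combined base = $64,500 + $32,925 = $97,425.
Net percentage adjustment: −10% +35% +20% −10% = +35%. $97,425 × 1.35 = $131,523.75.
Rounded to the nearest dollar: $131,524.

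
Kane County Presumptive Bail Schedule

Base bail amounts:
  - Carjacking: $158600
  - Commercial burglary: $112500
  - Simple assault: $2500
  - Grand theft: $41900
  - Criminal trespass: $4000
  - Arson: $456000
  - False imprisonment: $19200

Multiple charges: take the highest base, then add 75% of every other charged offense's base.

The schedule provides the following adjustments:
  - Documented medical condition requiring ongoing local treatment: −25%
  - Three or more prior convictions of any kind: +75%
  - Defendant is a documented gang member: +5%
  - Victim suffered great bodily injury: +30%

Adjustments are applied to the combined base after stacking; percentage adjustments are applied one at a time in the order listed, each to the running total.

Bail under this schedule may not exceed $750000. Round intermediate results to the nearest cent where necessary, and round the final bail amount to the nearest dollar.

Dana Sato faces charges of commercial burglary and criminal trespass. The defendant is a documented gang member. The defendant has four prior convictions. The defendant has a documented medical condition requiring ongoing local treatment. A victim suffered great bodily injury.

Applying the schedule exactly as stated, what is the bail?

Base amounts from the schedule: commercial burglary $112500; criminal trespass $4000.
Stacking rule: highest base plus 75% of each additional charge. Highest is commercial burglary at $112500. Additional: $4000 × 75% = $3000. Combined base = $112500 + $3000 = $115500.
Documented medical condition requiring ongoing local treatment (−25%): $115500 × 0.75 = $86625.
Three or more prior convictions of any kind (+75%): $86625 × 1.75 = $151593.75.
Defendant is a documented gang member (+5%): $151593.75 × 1.05 = $159173.44.
Victim suffered great bodily injury (+30%): $159173.44 × 1.3 = $206925.47.
$206925.47 is within the $750000 maximum.
Rounded to the nearest dollar: $206925.

$206925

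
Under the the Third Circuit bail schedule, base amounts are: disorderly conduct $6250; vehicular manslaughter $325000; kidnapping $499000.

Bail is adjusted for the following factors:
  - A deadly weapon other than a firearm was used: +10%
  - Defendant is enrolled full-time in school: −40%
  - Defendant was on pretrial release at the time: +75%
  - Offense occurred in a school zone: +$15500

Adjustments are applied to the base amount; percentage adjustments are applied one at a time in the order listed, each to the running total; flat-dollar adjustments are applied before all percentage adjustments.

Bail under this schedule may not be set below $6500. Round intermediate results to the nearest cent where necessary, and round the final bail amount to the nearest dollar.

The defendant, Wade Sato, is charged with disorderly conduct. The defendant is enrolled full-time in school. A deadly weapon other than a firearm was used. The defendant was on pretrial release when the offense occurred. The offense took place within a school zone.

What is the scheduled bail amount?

Base amounts from the schedule: disorderly conduct $6250.
Single charge. Combined base = $6250.
Offense occurred in a school zone (+$15500 flat): $6250 + $15500 = $21750.
A deadly weapon other than a firearm was used (+10%): $21750 × 1.1 = $23925.
Defendant is enrolled full-time in school (−40%): $23925 × 0.6 = $14355.
Defendant was on pretrial release at the time (+75%): $14355 × 1.75 = $25121.25.
$25121.25 is at or above the $6500 minimum.
Rounded to the nearest dollar: $25121.

$25121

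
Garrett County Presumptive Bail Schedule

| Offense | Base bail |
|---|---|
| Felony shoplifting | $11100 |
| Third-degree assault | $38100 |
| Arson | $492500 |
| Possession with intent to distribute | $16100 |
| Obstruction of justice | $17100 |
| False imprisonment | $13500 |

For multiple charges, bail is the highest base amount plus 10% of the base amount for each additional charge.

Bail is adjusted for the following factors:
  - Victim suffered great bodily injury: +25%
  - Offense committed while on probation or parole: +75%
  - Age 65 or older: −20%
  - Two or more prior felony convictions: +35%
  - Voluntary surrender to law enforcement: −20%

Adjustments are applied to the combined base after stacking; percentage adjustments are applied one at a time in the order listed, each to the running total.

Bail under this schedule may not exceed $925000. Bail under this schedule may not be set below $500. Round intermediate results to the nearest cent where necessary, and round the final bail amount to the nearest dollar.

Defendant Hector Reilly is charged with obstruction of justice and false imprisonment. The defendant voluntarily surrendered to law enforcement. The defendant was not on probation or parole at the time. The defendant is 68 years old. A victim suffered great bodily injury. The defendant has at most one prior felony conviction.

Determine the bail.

$14760

Base amounts from the schedule: obstruction of justice $17100; false imprisonment $13500.
Stacking rule: highest base plus 10% of each additional charge. Highest is obstruction of justice at $17100. Additional: $13500 × 10% = $1350. Combined base = $17100 + $1350 = $18450.
Victim suffered great bodily injury (+25%): $18450 × 1.25 = $23062.50.
Age 65 or older (−20%): $23062.50 × 0.8 = $18450.
Voluntary surrender to law enforcement (−20%): $18450 × 0.8 = $14760.
$14760 is within the $925000 maximum.
$14760 is at or above the $500 minimum.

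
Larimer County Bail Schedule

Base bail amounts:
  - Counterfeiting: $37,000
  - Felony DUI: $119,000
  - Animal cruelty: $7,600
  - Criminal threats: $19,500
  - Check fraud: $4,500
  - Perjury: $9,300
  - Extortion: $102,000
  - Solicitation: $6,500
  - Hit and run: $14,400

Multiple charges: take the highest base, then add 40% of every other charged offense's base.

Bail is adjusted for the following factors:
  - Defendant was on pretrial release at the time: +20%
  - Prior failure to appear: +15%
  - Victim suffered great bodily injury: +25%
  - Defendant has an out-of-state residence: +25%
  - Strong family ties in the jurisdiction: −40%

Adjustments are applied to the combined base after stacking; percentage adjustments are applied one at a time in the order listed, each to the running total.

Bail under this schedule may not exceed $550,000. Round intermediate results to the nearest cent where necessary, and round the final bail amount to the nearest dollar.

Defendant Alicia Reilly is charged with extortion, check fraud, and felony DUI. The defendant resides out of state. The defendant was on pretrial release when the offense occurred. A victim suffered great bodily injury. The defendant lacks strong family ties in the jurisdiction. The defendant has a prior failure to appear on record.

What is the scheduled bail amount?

Base amounts from the schedule: extortion $102,000; check fraud $4,500; felony DUI $119,000.
Stacking rule: highest base plus 40% of each additional charge. Highest is felony DUI at $119,000. Additional: $102,000 × 40% = $40,800; $4,500 × 40% = $1,800. Combined base = $119,000 + $42,600 = $161,600.
Defendant was on pretrial release at the time (+20%): $161,600 × 1.2 = $193,920.
Prior failure to appear (+15%): $193,920 × 1.15 = $223,008.
Victim suffered great bodily injury (+25%): $223,008 × 1.25 = $278,760.
Defendant has an out-of-state residence (+25%): $278,760 × 1.25 = $348,450.
$348,450 is within the $550,000 maximum.

$348,450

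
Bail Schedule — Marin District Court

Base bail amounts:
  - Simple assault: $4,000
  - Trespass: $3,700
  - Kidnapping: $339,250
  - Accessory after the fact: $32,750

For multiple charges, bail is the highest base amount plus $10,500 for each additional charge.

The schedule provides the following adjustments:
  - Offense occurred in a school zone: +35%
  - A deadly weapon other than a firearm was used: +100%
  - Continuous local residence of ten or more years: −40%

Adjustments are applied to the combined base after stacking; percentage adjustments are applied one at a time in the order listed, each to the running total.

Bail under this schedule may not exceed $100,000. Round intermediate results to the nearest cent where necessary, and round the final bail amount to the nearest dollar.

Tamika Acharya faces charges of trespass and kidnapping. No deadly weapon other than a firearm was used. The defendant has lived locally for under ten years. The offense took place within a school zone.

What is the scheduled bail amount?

Base amounts from the schedule: trespass $3,700; kidnapping $339,250.
Stacking rule: highest base plus $10,500 per additional charge. Highest is kidnapping at $339,250; 1 additional charge → +$10,500. Combined base = $349,750.
Offense occurred in a school zone (+35%): $349,750 × 1.35 = $472,162.50.
Result $472,162.50 exceeds the maximum of $100,000; bail is capped at $100,000.

$100,000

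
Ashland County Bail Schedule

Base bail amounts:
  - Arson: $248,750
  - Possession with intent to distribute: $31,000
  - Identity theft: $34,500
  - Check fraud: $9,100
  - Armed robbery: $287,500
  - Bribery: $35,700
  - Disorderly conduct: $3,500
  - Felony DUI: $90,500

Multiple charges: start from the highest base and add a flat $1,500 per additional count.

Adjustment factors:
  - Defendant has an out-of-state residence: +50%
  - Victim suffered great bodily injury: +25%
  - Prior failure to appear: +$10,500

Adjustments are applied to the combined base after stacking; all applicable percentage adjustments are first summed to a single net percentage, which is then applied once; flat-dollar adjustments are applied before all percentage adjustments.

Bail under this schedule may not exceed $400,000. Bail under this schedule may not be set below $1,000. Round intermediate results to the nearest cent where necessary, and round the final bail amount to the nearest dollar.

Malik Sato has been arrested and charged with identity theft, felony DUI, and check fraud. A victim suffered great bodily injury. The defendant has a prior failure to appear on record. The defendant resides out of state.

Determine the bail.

$182,000

Base amounts from the schedule: identity theft $34,500; felony DUI $90,500; check fraud $9,100.
Stacking rule: highest base plus $1,500 per additional charge. Highest is felony DUI at $90,500; 2 additional charges → +$3,000. Combined base = $93,500.
Prior failure to appear (+$10,500 flat): $93,500 + $10,500 = $104,000.
Net percentage adjustment: +50% +25% = +75%. $104,000 × 1.75 = $182,000.
$182,000 is within the $400,000 maximum.
$182,000 is at or above the $1,000 minimum.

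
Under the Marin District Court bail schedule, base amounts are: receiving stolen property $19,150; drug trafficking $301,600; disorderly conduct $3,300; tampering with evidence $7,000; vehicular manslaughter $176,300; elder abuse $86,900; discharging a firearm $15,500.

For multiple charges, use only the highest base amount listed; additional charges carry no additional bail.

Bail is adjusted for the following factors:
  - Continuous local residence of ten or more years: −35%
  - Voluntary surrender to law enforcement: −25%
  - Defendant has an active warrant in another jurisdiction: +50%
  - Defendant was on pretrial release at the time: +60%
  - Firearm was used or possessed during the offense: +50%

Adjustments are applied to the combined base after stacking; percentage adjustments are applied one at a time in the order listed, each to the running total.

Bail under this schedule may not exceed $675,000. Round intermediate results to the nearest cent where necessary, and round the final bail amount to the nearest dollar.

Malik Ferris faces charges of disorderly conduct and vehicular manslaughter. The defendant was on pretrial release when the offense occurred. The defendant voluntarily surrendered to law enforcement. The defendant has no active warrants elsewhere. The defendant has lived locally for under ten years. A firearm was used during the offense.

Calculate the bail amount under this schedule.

$317,340

Base amounts from the schedule: disorderly conduct $3,300; vehicular manslaughter $176,300.
Stacking rule: use the highest base only. Highest is vehicular manslaughter at $176,300. Combined base = $176,300.
Voluntary surrender to law enforcement (−25%): $176,300 × 0.75 = $132,225.
Defendant was on pretrial release at the time (+60%): $132,225 × 1.6 = $211,560.
Firearm was used or possessed during the offense (+50%): $211,560 × 1.5 = $317,340.
$317,340 is within the $675,000 maximum.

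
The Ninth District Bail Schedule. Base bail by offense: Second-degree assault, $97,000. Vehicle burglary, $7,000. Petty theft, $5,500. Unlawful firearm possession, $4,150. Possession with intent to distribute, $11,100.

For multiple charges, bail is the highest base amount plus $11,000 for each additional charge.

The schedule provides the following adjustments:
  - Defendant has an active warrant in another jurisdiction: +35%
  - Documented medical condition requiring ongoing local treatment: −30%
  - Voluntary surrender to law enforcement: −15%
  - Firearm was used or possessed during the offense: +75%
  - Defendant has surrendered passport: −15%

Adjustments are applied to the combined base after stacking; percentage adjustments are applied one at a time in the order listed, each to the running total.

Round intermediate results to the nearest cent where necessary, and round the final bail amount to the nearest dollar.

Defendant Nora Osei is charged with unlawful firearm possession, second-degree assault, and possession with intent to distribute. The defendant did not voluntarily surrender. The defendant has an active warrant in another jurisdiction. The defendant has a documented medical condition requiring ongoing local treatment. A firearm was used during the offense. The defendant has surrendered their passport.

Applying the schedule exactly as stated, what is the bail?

Base amounts from the schedule: unlawful firearm possession $4,150; second-degree assault $97,000; possession with intent to distribute $11,100.
Stacking rule: highest base plus $11,000 per additional charge. Highest is second-degree assault at $97,000; 2 additional charges → +$22,000. Combined base = $119,000.
Defendant has an active warrant in another jurisdiction (+35%): $119,000 × 1.35 = $160,650.
Documented medical condition requiring ongoing local treatment (−30%): $160,650 × 0.7 = $112,455.
Firearm was used or possessed during the offense (+75%): $112,455 × 1.75 = $196,796.25.
Defendant has surrendered passport (−15%): $196,796.25 × 0.85 = $167,276.81.
Rounded to the nearest dollar: $167,277.

$167,277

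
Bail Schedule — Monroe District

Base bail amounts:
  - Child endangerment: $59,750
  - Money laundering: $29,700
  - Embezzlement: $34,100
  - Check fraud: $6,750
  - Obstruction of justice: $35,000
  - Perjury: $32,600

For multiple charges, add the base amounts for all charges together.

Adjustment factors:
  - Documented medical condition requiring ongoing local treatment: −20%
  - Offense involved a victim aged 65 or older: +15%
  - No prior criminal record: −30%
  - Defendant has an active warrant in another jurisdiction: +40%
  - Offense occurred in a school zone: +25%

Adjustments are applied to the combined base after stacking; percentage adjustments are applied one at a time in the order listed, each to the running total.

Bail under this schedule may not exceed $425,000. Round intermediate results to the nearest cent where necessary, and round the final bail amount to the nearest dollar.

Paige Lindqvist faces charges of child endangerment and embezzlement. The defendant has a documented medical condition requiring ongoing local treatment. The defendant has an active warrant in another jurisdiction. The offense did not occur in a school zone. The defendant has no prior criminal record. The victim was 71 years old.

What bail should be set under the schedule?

Base amounts from the schedule: child endangerment $59,750; embezzlement $34,100.
Stacking rule: sum of all bases. $59,750 + $34,100 = $93,850.
Documented medical condition requiring ongoing local treatment (−20%): $93,850 × 0.8 = $75,080.
Offense involved a victim aged 65 or older (+15%): $75,080 × 1.15 = $86,342.
No prior criminal record (−30%): $86,342 × 0.7 = $60,439.40.
Defendant has an active warrant in another jurisdiction (+40%): $60,439.40 × 1.4 = $84,615.16.
$84,615.16 is within the $425,000 maximum.
Rounded to the nearest dollar: $84,615.

$84,615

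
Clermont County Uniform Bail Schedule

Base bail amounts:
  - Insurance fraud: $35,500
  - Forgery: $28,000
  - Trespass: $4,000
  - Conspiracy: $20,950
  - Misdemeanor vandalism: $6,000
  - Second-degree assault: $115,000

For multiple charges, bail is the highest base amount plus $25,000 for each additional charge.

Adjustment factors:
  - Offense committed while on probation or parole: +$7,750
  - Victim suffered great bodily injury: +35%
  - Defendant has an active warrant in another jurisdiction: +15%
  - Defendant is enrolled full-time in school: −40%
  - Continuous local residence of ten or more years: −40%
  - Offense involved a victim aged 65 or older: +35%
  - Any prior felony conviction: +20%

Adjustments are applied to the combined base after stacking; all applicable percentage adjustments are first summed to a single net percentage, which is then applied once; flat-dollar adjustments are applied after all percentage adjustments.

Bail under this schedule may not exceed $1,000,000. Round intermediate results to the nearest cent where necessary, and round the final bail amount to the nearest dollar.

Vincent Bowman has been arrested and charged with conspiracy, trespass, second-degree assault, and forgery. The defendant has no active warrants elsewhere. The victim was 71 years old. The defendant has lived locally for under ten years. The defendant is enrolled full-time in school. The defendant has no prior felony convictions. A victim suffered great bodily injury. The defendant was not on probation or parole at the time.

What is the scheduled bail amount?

Base amounts from the schedule: conspiracy $20,950; trespass $4,000; second-degree assault $115,000; forgery $28,000.
Stacking rule: highest base plus $25,000 per additional charge. Highest is second-degree assault at $115,000; 3 additional charges → +$75,000. Combined base = $190,000.
Net percentage adjustment: +35% −40% +35% = +30%. $190,000 × 1.3 = $247,000.
$247,000 is within the $1,000,000 maximum.

$247,000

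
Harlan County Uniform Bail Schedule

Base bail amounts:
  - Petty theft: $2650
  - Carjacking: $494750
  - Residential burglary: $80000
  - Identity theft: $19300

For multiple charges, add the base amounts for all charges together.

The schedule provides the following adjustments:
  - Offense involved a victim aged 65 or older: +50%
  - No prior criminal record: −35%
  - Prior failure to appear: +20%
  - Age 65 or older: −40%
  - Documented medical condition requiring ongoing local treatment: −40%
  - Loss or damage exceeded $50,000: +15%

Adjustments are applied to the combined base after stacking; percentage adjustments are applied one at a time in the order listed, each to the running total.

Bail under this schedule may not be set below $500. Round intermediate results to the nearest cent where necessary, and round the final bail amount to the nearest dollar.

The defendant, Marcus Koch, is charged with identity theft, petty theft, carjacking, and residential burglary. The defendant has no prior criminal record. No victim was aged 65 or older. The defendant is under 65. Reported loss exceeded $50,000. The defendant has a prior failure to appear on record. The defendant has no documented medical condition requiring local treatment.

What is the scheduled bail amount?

$535240

Base amounts from the schedule: identity theft $19300; petty theft $2650; carjacking $494750; residential burglary $80000.
Stacking rule: sum of all bases. $19300 + $2650 + $494750 + $80000 = $596700.
No prior criminal record (−35%): $596700 × 0.65 = $387855.
Prior failure to appear (+20%): $387855 × 1.2 = $465426.
Loss or damage exceeded $50,000 (+15%): $465426 × 1.15 = $535239.90.
$535239.90 is at or above the $500 minimum.
Rounded to the nearest dollar: $535240.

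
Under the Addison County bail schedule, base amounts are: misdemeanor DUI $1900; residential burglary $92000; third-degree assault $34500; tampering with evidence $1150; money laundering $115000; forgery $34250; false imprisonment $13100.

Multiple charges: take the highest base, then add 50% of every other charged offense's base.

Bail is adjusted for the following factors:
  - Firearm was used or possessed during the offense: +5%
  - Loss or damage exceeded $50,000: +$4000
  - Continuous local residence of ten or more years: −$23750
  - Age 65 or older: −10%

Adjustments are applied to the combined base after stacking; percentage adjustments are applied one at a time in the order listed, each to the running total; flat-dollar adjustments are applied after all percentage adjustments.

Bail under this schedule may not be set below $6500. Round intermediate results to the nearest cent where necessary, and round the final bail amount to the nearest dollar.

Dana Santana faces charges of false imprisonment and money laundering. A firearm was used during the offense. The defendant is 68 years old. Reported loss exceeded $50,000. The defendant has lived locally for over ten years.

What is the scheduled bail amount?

$95115

Base amounts from the schedule: false imprisonment $13100; money laundering $115000.
Stacking rule: highest base plus 50% of each additional charge. Highest is money laundering at $115000. Additional: $13100 × 50% = $6550. Combined base = $115000 + $6550 = $121550.
Firearm was used or possessed during the offense (+5%): $121550 × 1.05 = $127627.50.
Age 65 or older (−10%): $127627.50 × 0.9 = $114864.75.
Loss or damage exceeded $50,000 (+$4000 flat): $114864.75 + $4000 = $118864.75.
Continuous local residence of ten or more years (−$23750 flat): $118864.75 − $23750 = $95114.75.
$95114.75 is at or above the $6500 minimum.
Rounded to the nearest dollar: $95115.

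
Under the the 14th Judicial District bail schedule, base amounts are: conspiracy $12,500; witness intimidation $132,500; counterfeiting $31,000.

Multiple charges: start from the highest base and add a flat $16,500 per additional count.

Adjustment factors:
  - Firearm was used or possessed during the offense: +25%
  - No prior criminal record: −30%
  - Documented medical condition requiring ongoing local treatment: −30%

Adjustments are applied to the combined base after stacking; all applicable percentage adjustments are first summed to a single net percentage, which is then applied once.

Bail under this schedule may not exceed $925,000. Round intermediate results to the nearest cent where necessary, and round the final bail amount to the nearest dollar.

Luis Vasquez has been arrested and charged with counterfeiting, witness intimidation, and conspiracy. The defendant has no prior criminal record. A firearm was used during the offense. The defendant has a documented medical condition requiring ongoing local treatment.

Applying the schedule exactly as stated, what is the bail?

Base amounts from the schedule: counterfeiting $31,000; witness intimidation $132,500; conspiracy $12,500.
Stacking rule: highest base plus $16,500 per additional charge. Highest is witness intimidation at $132,500; 2 additional charges → +$33,000. Combined base = $165,500.
Net percentage adjustment: +25% −30% −30% = −35%. $165,500 × 0.65 = $107,575.
$107,575 is within the $925,000 maximum.

$107,575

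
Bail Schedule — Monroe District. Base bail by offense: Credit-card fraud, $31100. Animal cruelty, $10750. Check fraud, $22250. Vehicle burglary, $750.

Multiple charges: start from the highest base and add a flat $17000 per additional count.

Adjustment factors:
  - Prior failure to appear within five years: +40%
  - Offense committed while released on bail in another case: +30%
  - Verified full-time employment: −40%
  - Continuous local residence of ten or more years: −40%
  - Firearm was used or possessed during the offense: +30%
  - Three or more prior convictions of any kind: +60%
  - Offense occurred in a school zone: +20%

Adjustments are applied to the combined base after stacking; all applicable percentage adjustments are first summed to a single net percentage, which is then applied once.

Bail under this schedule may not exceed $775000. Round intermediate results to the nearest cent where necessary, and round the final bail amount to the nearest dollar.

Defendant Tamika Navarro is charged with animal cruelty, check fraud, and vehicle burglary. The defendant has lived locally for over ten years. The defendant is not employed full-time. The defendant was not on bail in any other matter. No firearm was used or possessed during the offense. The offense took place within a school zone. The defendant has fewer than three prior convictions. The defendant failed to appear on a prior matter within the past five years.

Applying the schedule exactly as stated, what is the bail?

$67500

Base amounts from the schedule: animal cruelty $10750; check fraud $22250; vehicle burglary $750.
Stacking rule: highest base plus $17000 per additional charge. Highest is check fraud at $22250; 2 additional charges → +$34000. Combined base = $56250.
Net percentage adjustment: +40% −40% +20% = +20%. $56250 × 1.2 = $67500.
$67500 is within the $775000 maximum.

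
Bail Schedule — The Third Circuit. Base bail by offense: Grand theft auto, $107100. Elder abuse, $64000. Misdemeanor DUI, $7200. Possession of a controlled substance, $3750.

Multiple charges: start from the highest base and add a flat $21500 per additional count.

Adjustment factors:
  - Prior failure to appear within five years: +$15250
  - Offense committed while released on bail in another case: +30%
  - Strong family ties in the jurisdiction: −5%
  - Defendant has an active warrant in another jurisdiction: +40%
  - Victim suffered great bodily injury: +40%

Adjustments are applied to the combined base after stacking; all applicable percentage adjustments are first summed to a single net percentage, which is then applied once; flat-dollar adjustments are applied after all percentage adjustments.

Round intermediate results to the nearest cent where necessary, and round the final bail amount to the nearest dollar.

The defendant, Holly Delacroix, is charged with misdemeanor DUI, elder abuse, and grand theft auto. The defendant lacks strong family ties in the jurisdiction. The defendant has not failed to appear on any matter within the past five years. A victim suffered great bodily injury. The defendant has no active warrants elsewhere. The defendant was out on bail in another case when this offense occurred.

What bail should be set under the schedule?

$255170

Base amounts from the schedule: misdemeanor DUI $7200; elder abuse $64000; grand theft auto $107100.
Stacking rule: highest base plus $21500 per additional charge. Highest is grand theft auto at $107100; 2 additional charges → +$43000. Combined base = $150100.
Net percentage adjustment: +30% +40% = +70%. $150100 × 1.7 = $255170.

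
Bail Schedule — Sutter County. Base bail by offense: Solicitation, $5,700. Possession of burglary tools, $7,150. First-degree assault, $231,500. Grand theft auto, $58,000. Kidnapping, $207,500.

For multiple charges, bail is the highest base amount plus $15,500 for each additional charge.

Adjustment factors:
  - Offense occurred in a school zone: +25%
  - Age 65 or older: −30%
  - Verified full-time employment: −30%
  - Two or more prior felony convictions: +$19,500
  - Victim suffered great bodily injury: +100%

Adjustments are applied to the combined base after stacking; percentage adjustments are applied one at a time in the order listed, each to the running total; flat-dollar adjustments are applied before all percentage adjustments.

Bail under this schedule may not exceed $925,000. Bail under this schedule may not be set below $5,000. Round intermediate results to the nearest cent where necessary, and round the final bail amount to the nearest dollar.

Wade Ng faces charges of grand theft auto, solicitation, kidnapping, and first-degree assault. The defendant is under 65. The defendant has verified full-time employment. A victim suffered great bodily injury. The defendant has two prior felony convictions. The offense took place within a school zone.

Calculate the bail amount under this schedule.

Base amounts from the schedule: grand theft auto $58,000; solicitation $5,700; kidnapping $207,500; first-degree assault $231,500.
Stacking rule: highest base plus $15,500 per additional charge. Highest is first-degree assault at $231,500; 3 additional charges → +$46,500. Combined base = $278,000.
Two or more prior felony convictions (+$19,500 flat): $278,000 + $19,500 = $297,500.
Offense occurred in a school zone (+25%): $297,500 × 1.25 = $371,875.
Verified full-time employment (−30%): $371,875 × 0.7 = $260,312.50.
Victim suffered great bodily injury (+100%): $260,312.50 × 2 = $520,625.
$520,625 is within the $925,000 maximum.
$520,625 is at or above the $5,000 minimum.

$520,625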